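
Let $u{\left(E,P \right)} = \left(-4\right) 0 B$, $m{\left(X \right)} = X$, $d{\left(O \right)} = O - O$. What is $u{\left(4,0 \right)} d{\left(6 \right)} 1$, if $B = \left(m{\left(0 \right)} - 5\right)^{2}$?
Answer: $0$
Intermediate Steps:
$d{\left(O \right)} = 0$
$B = 25$ ($B = \left(0 - 5\right)^{2} = \left(-5\right)^{2} = 25$)
$u{\left(E,P \right)} = 0$ ($u{\left(E,P \right)} = \left(-4\right) 0 \cdot 25 = 0 \cdot 25 = 0$)
$u{\left(4,0 \right)} d{\left(6 \right)} 1 = 0 \cdot 0 \cdot 1 = 0 \cdot 1 = 0$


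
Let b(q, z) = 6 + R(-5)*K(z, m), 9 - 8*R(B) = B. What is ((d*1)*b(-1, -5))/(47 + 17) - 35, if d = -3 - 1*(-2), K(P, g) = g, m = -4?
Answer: -2239/64 ≈ -34.984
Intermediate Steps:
R(B) = 9/8 - B/8
d = -1 (d = -3 + 2 = -1)
b(q, z) = -1 (b(q, z) = 6 + (9/8 - ⅛*(-5))*(-4) = 6 + (9/8 + 5/8)*(-4) = 6 + (7/4)*(-4) = 6 - 7 = -1)
((d*1)*b(-1, -5))/(47 + 17) - 35 = (-1*1*(-1))/(47 + 17) - 35 = -1*(-1)/64 - 35 = 1*(1/64) - 35 = 1/64 - 35 = -2239/64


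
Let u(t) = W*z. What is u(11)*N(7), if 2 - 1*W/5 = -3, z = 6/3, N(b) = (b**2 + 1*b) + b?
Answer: 3150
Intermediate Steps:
N(b) = b**2 + 2*b (N(b) = (b**2 + b) + b = (b + b**2) + b = b**2 + 2*b)
z = 2 (z = 6*(1/3) = 2)
W = 25 (W = 10 - 5*(-3) = 10 + 15 = 25)
u(t) = 50 (u(t) = 25*2 = 50)
u(11)*N(7) = 50*(7*(2 + 7)) = 50*(7*9) = 50*63 = 3150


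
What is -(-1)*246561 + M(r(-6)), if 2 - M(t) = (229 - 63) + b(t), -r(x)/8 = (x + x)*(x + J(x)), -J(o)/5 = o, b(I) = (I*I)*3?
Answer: -15678851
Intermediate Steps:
b(I) = 3*I**2 (b(I) = I**2*3 = 3*I**2)
J(o) = -5*o
r(x) = 64*x**2 (r(x) = -8*(x + x)*(x - 5*x) = -8*2*x*(-4*x) = -(-64)*x**2 = 64*x**2)
M(t) = -164 - 3*t**2 (M(t) = 2 - ((229 - 63) + 3*t**2) = 2 - (166 + 3*t**2) = 2 + (-166 - 3*t**2) = -164 - 3*t**2)
-(-1)*246561 + M(r(-6)) = -(-1)*246561 + (-164 - 3*(64*(-6)**2)**2) = -1*(-246561) + (-164 - 3*(64*36)**2) = 246561 + (-164 - 3*2304**2) = 246561 + (-164 - 3*5308416) = 246561 + (-164 - 15925248) = 246561 - 15925412 = -15678851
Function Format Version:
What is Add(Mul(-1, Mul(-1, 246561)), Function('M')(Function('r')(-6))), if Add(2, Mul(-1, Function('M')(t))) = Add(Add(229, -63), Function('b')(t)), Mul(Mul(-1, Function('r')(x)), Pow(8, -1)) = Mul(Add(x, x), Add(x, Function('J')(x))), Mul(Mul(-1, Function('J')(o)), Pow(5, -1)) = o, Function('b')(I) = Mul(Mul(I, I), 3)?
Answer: -15678851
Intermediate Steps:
Function('b')(I) = Mul(3, Pow(I, 2)) (Function('b')(I) = Mul(Pow(I, 2), 3) = Mul(3, Pow(I, 2)))
Function('J')(o) = Mul(-5, o)
Function('r')(x) = Mul(64, Pow(x, 2)) (Function('r')(x) = Mul(-8, Mul(Add(x, x), Add(x, Mul(-5, x)))) = Mul(-8, Mul(Mul(2, x), Mul(-4, x))) = Mul(-8, Mul(-8, Pow(x, 2))) = Mul(64, Pow(x, 2)))
Function('M')(t) = Add(-164, Mul(-3, Pow(t, 2))) (Function('M')(t) = Add(2, Mul(-1, Add(Add(229, -63), Mul(3, Pow(t, 2))))) = Add(2, Mul(-1, Add(166, Mul(3, Pow(t, 2))))) = Add(2, Add(-166, Mul(-3, Pow(t, 2)))) = Add(-164, Mul(-3, Pow(t, 2))))
Add(Mul(-1, Mul(-1, 246561)), Function('M')(Function('r')(-6))) = Add(Mul(-1, Mul(-1, 246561)), Add(-164, Mul(-3, Pow(Mul(64, Pow(-6, 2)), 2)))) = Add(Mul(-1, -246561), Add(-164, Mul(-3, Pow(Mul(64, 36), 2)))) = Add(246561, Add(-164, Mul(-3, Pow(2304, 2)))) = Add(246561, Add(-164, Mul(-3, 5308416))) = Add(246561, Add(-164, -15925248)) = Add(246561, -15925412) = -15678851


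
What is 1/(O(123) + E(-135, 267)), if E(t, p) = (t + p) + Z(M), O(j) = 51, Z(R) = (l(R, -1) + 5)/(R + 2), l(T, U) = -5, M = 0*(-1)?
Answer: 1/183 ≈ 0.0054645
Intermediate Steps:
M = 0
Z(R) = 0 (Z(R) = (-5 + 5)/(R + 2) = 0/(2 + R) = 0)
E(t, p) = p + t (E(t, p) = (t + p) + 0 = (p + t) + 0 = p + t)
1/(O(123) + E(-135, 267)) = 1/(51 + (267 - 135)) = 1/(51 + 132) = 1/183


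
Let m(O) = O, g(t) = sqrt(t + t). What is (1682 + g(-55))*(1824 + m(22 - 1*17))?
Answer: 3076378 + 1829*I*sqrt(110) ≈ 3.0764e+6 + 19183.0*I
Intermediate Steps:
g(t) = sqrt(2)*sqrt(t) (g(t) = sqrt(2*t) = sqrt(2)*sqrt(t))
(1682 + g(-55))*(1824 + m(22 - 1*17)) = (1682 + sqrt(2)*sqrt(-55))*(1824 + (22 - 1*17)) = (1682 + sqrt(2)*(I*sqrt(55)))*(1824 + (22 - 17)) = (1682 + I*sqrt(110))*(1824 + 5) = (1682 + I*sqrt(110))*1829 = 3076378 + 1829*I*sqrt(110)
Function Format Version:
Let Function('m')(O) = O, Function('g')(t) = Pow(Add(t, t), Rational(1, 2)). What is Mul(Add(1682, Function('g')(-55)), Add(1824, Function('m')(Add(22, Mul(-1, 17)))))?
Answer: Add(3076378, Mul(1829, I, Pow(110, Rational(1, 2)))) ≈ Add(3.0764e+6, Mul(19183., I))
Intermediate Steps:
Function('g')(t) = Mul(Pow(2, Rational(1, 2)), Pow(t, Rational(1, 2))) (Function('g')(t) = Pow(Mul(2, t), Rational(1, 2)) = Mul(Pow(2, Rational(1, 2)), Pow(t, Rational(1, 2))))
Mul(Add(1682, Function('g')(-55)), Add(1824, Function('m')(Add(22, Mul(-1, 17))))) = Mul(Add(1682, Mul(Pow(2, Rational(1, 2)), Pow(-55, Rational(1, 2)))), Add(1824, Add(22, Mul(-1, 17)))) = Mul(Add(1682, Mul(Pow(2, Rational(1, 2)), Mul(I, Pow(55, Rational(1, 2))))), Add(1824, Add(22, -17))) = Mul(Add(1682, Mul(I, Pow(110, Rational(1, 2)))), Add(1824, 5)) = Mul(Add(1682, Mul(I, Pow(110, Rational(1, 2)))), 1829) = Add(3076378, Mul(1829, I, Pow(110, Rational(1, 2))))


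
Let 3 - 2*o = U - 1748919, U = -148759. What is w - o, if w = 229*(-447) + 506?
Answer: -2101395/2 ≈ -1.0507e+6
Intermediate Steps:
w = -101857 (w = -102363 + 506 = -101857)
o = 1897681/2 (o = 3/2 - (-148759 - 1748919)/2 = 3/2 - 1/2*(-1897678) = 3/2 + 948839 = 1897681/2 ≈ 9.4884e+5)
w - o = -101857 - 1*1897681/2 = -101857 - 1897681/2 = -2101395/2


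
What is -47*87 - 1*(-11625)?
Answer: 7536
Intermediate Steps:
-47*87 - 1*(-11625) = -4089 + 11625 = 7536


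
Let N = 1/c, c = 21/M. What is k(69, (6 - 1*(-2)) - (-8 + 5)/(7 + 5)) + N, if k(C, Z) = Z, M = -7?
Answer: 95/12 ≈ 7.9167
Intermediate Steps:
c = -3 (c = 21/(-7) = 21*(-⅐) = -3)
N = -⅓ (N = 1/(-3) = -⅓ ≈ -0.33333)
k(69, (6 - 1*(-2)) - (-8 + 5)/(7 + 5)) + N = ((6 - 1*(-2)) - (-8 + 5)/(7 + 5)) - ⅓ = ((6 + 2) - (-3)/12) - ⅓ = (8 - (-3)/12) - ⅓ = (8 - 1*(-¼)) - ⅓ = (8 + ¼) - ⅓ = 33/4 - ⅓ = 95/12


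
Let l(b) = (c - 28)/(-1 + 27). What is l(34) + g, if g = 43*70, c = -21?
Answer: 78211/26 ≈ 3008.1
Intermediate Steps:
l(b) = -49/26 (l(b) = (-21 - 28)/(-1 + 27) = -49/26)
g = 3010
l(34) + g = -49/26 + 3010 = 78211/26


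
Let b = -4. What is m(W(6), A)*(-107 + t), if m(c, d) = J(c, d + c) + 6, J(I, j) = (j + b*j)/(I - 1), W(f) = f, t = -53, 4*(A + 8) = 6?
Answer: -1008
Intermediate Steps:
A = -13/2 (A = -8 + (¼)*6 = -8 + 3/2 = -13/2 ≈ -6.5000)
J(I, j) = -3*j/(-1 + I) (J(I, j) = (j - 4*j)/(I - 1) = (-3*j)/(-1 + I) = -3*j/(-1 + I))
m(c, d) = 6 - 3*(c + d)/(-1 + c) (m(c, d) = -3*(d + c)/(-1 + c) + 6 = -3*(c + d)/(-1 + c) + 6 = 6 - 3*(c + d)/(-1 + c))
m(W(6), A)*(-107 + t) = (3*(-2 + 6 - 1*(-13/2))/(-1 + 6))*(-107 - 53) = (3*(-2 + 6 + 13/2)/5)*(-160) = (3*(⅕)*(21/2))*(-160) = (63/10)*(-160) = -1008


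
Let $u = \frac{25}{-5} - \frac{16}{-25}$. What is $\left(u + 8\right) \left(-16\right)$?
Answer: $- \frac{1456}{25} \approx -58.24$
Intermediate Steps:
$u = - \frac{109}{25}$ ($u = 25 \left(- \frac{1}{5}\right) - - \frac{16}{25} = -5 + \frac{16}{25} = - \frac{109}{25} \approx -4.36$)
$\left(u + 8\right) \left(-16\right) = \left(- \frac{109}{25} + 8\right) \left(-16\right) = \frac{91}{25} \left(-16\right) = - \frac{1456}{25}$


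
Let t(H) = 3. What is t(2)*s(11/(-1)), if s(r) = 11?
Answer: 33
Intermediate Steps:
t(2)*s(11/(-1)) = 3*11 = 33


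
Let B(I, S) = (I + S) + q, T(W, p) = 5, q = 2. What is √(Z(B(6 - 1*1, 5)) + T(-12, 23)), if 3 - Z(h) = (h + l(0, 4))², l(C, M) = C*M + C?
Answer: 2*I*√34 ≈ 11.662*I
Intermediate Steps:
l(C, M) = C + C*M
B(I, S) = 2 + I + S (B(I, S) = (I + S) + 2 = 2 + I + S)
Z(h) = 3 - h² (Z(h) = 3 - (h + 0*(1 + 4))² = 3 - (h + 0*5)² = 3 - (h + 0)² = 3 - h²)
√(Z(B(6 - 1*1, 5)) + T(-12, 23)) = √((3 - (2 + (6 - 1*1) + 5)²) + 5) = √((3 - (2 + (6 - 1) + 5)²) + 5) = √((3 - (2 + 5 + 5)²) + 5) = √((3 - 1*12²) + 5) = √((3 - 1*144) + 5) = √((3 - 144) + 5) = √(-141 + 5) = √(-136) = 2*I*√34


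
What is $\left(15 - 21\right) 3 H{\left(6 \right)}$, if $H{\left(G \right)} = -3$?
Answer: $54$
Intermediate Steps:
$\left(15 - 21\right) 3 H{\left(6 \right)} = \left(15 - 21\right) 3 \left(-3\right) = \left(-6\right) 3 \left(-3\right) = \left(-18\right) \left(-3\right) = 54$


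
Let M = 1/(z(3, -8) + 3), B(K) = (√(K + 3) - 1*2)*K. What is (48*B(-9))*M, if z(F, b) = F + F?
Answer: 96 - 48*I*√6 ≈ 96.0 - 117.58*I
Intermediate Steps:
z(F, b) = 2*F
B(K) = K*(-2 + √(3 + K)) (B(K) = (√(3 + K) - 2)*K = (-2 + √(3 + K))*K = K*(-2 + √(3 + K)))
M = ⅑ (M = 1/(2*3 + 3) = 1/(6 + 3) = 1/9 = ⅑ ≈ 0.11111)
(48*B(-9))*M = (48*(-9*(-2 + √(3 - 9))))*(⅑) = (48*(-9*(-2 + √(-6))))*(⅑) = (48*(-9*(-2 + I*√6)))*(⅑) = (48*(18 - 9*I*√6))*(⅑) = (864 - 432*I*√6)*(⅑) = 96 - 48*I*√6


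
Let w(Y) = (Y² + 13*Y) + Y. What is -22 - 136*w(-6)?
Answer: 6506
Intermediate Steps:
w(Y) = Y² + 14*Y
-22 - 136*w(-6) = -22 - (-816)*(14 - 6) = -22 - (-816)*8 = -22 - 136*(-48) = -22 + 6528 = 6506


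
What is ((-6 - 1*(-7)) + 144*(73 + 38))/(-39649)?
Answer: -15985/39649 ≈ -0.40316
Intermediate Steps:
((-6 - 1*(-7)) + 144*(73 + 38))/(-39649) = ((-6 + 7) + 144*111)*(-1/39649) = (1 + 15984)*(-1/39649) = 15985*(-1/39649) = -15985/39649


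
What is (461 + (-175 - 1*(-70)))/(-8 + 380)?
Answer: 89/93 ≈ 0.95699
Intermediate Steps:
(461 + (-175 - 1*(-70)))/(-8 + 380) = (461 + (-175 + 70))/372 = (461 - 105)*(1/372) = 356*(1/372) = 89/93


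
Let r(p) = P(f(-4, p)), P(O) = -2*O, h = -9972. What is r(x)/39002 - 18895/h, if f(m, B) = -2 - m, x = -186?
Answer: 368451451/194463972 ≈ 1.8947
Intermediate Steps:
r(p) = -4 (r(p) = -2*(-2 - 1*(-4)) = -2*(-2 + 4) = -2*2 = -4)
r(x)/39002 - 18895/h = -4/39002 - 18895/(-9972) = -4*1/39002 - 18895*(-1/9972) = -2/19501 + 18895/9972 = 368451451/194463972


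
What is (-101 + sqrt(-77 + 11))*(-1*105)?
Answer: 10605 - 105*I*sqrt(66) ≈ 10605.0 - 853.02*I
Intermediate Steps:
(-101 + sqrt(-77 + 11))*(-1*105) = (-101 + sqrt(-66))*(-105) = (-101 + I*sqrt(66))*(-105) = 10605 - 105*I*sqrt(66)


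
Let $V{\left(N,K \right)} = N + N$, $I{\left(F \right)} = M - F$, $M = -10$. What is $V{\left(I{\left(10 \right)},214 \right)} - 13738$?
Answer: $-13778$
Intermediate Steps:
$I{\left(F \right)} = -10 - F$
$V{\left(N,K \right)} = 2 N$
$V{\left(I{\left(10 \right)},214 \right)} - 13738 = 2 \left(-10 - 10\right) - 13738 = 2 \left(-20\right) - 13738 = -40 - 13738 = -13778$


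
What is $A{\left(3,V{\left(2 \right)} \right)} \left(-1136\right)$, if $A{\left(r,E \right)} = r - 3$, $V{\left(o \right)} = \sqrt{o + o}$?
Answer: $0$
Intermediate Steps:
$V{\left(o \right)} = \sqrt{2} \sqrt{o}$ ($V{\left(o \right)} = \sqrt{2 o} = \sqrt{2} \sqrt{o}$)
$A{\left(r,E \right)} = -3 + r$
$A{\left(3,V{\left(2 \right)} \right)} \left(-1136\right) = \left(-3 + 3\right) \left(-1136\right) = 0 \left(-1136\right) = 0$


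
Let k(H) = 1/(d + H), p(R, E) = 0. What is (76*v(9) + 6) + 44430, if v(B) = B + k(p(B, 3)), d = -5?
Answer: 225524/5 ≈ 45105.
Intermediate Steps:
k(H) = 1/(-5 + H)
v(B) = -1/5 + B (v(B) = B + 1/(-5 + 0) = B + 1/(-5) = B - 1/5 = -1/5 + B)
(76*v(9) + 6) + 44430 = (76*(-1/5 + 9) + 6) + 44430 = (76*(44/5) + 6) + 44430 = (3344/5 + 6) + 44430 = 3374/5 + 44430 = 225524/5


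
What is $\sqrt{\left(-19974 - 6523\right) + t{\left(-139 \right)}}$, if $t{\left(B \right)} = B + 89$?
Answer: $i \sqrt{26547} \approx 162.93 i$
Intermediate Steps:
$t{\left(B \right)} = 89 + B$
$\sqrt{\left(-19974 - 6523\right) + t{\left(-139 \right)}} = \sqrt{\left(-19974 - 6523\right) + \left(89 - 139\right)} = \sqrt{-26497 - 50} = \sqrt{-26547} = i \sqrt{26547}$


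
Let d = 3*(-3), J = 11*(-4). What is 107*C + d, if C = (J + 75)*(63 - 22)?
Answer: 135988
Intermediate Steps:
J = -44
d = -9
C = 1271 (C = (-44 + 75)*(63 - 22) = 31*41 = 1271)
107*C + d = 107*1271 - 9 = 135997 - 9 = 135988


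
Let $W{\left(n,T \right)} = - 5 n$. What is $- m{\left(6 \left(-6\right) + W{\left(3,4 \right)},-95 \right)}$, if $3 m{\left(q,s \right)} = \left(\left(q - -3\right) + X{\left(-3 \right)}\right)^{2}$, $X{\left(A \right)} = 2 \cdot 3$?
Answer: $-588$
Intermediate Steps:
$X{\left(A \right)} = 6$
$m{\left(q,s \right)} = \frac{\left(9 + q\right)^{2}}{3}$ ($m{\left(q,s \right)} = \frac{\left(\left(q - -3\right) + 6\right)^{2}}{3} = \frac{\left(\left(q + 3\right) + 6\right)^{2}}{3} = \frac{\left(\left(3 + q\right) + 6\right)^{2}}{3} = \frac{\left(9 + q\right)^{2}}{3}$)
$- m{\left(6 \left(-6\right) + W{\left(3,4 \right)},-95 \right)} = - \frac{\left(9 + \left(6 \left(-6\right) - 15\right)\right)^{2}}{3} = - \frac{\left(9 - 51\right)^{2}}{3} = - \frac{\left(-42\right)^{2}}{3} = - \frac{1764}{3} = \left(-1\right) 588 = -588$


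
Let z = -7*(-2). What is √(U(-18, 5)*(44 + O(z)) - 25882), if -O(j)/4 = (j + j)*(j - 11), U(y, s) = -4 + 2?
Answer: I*√25298 ≈ 159.05*I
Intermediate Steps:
z = 14
U(y, s) = -2
O(j) = -8*j*(-11 + j) (O(j) = -4*(j + j)*(j - 11) = -4*2*j*(-11 + j) = -8*j*(-11 + j))
√(U(-18, 5)*(44 + O(z)) - 25882) = √(-2*(44 + 8*14*(11 - 1*14)) - 25882) = √(-2*(44 + 8*14*(11 - 14)) - 25882) = √(-2*(44 + 8*14*(-3)) - 25882) = √(-2*(44 - 336) - 25882) = √(-2*(-292) - 25882) = √(584 - 25882) = √(-25298) = I*√25298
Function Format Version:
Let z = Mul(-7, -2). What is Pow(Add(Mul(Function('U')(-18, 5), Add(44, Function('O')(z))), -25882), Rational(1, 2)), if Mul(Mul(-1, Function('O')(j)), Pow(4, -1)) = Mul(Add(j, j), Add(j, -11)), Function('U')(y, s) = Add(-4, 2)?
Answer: Mul(I, Pow(25298, Rational(1, 2))) ≈ Mul(159.05, I)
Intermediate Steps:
z = 14
Function('U')(y, s) = -2
Function('O')(j) = Mul(-8, j, Add(-11, j)) (Function('O')(j) = Mul(-4, Mul(Add(j, j), Add(j, -11))) = Mul(-4, Mul(Mul(2, j), Add(-11, j))) = Mul(-4, Mul(2, j, Add(-11, j))) = Mul(-8, j, Add(-11, j)))
Pow(Add(Mul(Function('U')(-18, 5), Add(44, Function('O')(z))), -25882), Rational(1, 2)) = Pow(Add(Mul(-2, Add(44, Mul(8, 14, Add(11, Mul(-1, 14))))), -25882), Rational(1, 2)) = Pow(Add(Mul(-2, Add(44, Mul(8, 14, Add(11, -14)))), -25882), Rational(1, 2)) = Pow(Add(Mul(-2, Add(44, Mul(8, 14, -3))), -25882), Rational(1, 2)) = Pow(Add(Mul(-2, Add(44, -336)), -25882), Rational(1, 2)) = Pow(Add(Mul(-2, -292), -25882), Rational(1, 2)) = Pow(Add(584, -25882), Rational(1, 2)) = Pow(-25298, Rational(1, 2)) = Mul(I, Pow(25298, Rational(1, 2)))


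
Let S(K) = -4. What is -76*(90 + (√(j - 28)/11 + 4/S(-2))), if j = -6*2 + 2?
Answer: -6764 - 76*I*√38/11 ≈ -6764.0 - 42.591*I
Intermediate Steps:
j = -10 (j = -3*4 + 2 = -12 + 2 = -10)
-76*(90 + (√(j - 28)/11 + 4/S(-2))) = -76*(90 + (√(-10 - 28)/11 + 4/(-4))) = -76*(90 + (√(-38)*(1/11) + 4*(-¼))) = -76*(90 + ((I*√38)*(1/11) - 1)) = -76*(90 + (I*√38/11 - 1)) = -76*(90 + (-1 + I*√38/11)) = -76*(89 + I*√38/11) = -6764 - 76*I*√38/11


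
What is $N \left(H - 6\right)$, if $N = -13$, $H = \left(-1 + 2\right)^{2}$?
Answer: $65$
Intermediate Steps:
$H = 1$ ($H = 1^{2} = 1$)
$N \left(H - 6\right) = - 13 \left(1 - 6\right) = \left(-13\right) \left(-5\right) = 65$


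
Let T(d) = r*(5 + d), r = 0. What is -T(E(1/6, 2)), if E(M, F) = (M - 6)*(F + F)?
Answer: 0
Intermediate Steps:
E(M, F) = 2*F*(-6 + M) (E(M, F) = (-6 + M)*(2*F) = 2*F*(-6 + M))
T(d) = 0 (T(d) = 0*(5 + d) = 0)
-T(E(1/6, 2)) = -1*0 = 0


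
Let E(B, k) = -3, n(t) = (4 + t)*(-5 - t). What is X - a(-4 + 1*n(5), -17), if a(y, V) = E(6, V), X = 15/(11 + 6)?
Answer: 66/17 ≈ 3.8824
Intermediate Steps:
n(t) = (-5 - t)*(4 + t)
X = 15/17 ≈ 0.88235
a(y, V) = -3
X - a(-4 + 1*n(5), -17) = 15/17 - 1*(-3) = 15/17 + 3 = 66/17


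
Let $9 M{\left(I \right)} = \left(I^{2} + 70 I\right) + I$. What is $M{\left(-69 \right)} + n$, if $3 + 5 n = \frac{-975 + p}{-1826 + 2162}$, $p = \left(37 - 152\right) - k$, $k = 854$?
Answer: $- \frac{3589}{210} \approx -17.09$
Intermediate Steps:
$p = -969$ ($p = \left(37 - 152\right) - 854 = -115 - 854 = -969$)
$M{\left(I \right)} = \frac{I^{2}}{9} + \frac{71 I}{9}$ ($M{\left(I \right)} = \frac{\left(I^{2} + 70 I\right) + I}{9} = \frac{I^{2} + 71 I}{9} = \frac{I^{2}}{9} + \frac{71 I}{9}$)
$n = - \frac{123}{70}$ ($n = - \frac{3}{5} + \frac{\left(-975 - 969\right) \frac{1}{-1826 + 2162}}{5} = - \frac{3}{5} + \frac{\left(-1944\right) \frac{1}{336}}{5} = - \frac{3}{5} + \frac{1}{5} \left(- \frac{81}{14}\right) = - \frac{3}{5} - \frac{81}{70} = - \frac{123}{70} \approx -1.7571$)
$M{\left(-69 \right)} + n = \frac{1}{9} \left(-69\right) \left(71 - 69\right) - \frac{123}{70} = \frac{1}{9} \left(-69\right) 2 - \frac{123}{70} = - \frac{46}{3} - \frac{123}{70} = - \frac{3589}{210}$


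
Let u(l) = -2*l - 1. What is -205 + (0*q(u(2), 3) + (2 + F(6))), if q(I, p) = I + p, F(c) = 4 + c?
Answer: -193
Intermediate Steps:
u(l) = -1 - 2*l
-205 + (0*q(u(2), 3) + (2 + F(6))) = -205 + (0*((-1 - 2*2) + 3) + (2 + (4 + 6))) = -205 + (0*((-1 - 4) + 3) + (2 + 10)) = -205 + (0*(-5 + 3) + 12) = -205 + (0*(-2) + 12) = -205 + (0 + 12) = -205 + 12 = -193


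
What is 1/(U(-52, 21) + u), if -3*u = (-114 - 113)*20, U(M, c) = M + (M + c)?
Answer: 3/4291 ≈ 0.00069914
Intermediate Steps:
U(M, c) = c + 2*M
u = 4540/3 (u = -(-114 - 113)*20/3 = -(-227)*20/3 = -⅓*(-4540) = 4540/3 ≈ 1513.3)
1/(U(-52, 21) + u) = 1/((21 + 2*(-52)) + 4540/3) = 1/((21 - 104) + 4540/3) = 1/(-83 + 4540/3) = 1/(4291/3) = 3/4291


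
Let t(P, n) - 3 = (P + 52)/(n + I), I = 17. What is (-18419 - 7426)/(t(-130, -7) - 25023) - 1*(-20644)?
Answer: 861166247/41713 ≈ 20645.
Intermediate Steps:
t(P, n) = 3 + (52 + P)/(17 + n) (t(P, n) = 3 + (P + 52)/(n + 17) = 3 + (52 + P)/(17 + n))
(-18419 - 7426)/(t(-130, -7) - 25023) - 1*(-20644) = (-18419 - 7426)/((103 - 130 + 3*(-7))/(17 - 7) - 25023) - 1*(-20644) = -25845/((103 - 130 - 21)/10 - 25023) + 20644 = -25845/((⅒)*(-48) - 25023) + 20644 = -25845/(-24/5 - 25023) + 20644 = -25845/(-125139/5) + 20644 = -25845*(-5/125139) + 20644 = 43075/41713 + 20644 = 861166247/41713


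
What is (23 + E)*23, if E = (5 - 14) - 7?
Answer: 161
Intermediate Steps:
E = -16 (E = -9 - 7 = -16)
(23 + E)*23 = (23 - 16)*23 = 7*23 = 161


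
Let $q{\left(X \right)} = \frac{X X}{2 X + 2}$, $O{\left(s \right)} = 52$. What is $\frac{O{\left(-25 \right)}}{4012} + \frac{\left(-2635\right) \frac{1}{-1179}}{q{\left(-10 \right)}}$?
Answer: $- \frac{511551}{1313930} \approx -0.38933$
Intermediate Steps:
$q{\left(X \right)} = \frac{X^{2}}{2 + 2 X}$
$\frac{O{\left(-25 \right)}}{4012} + \frac{\left(-2635\right) \frac{1}{-1179}}{q{\left(-10 \right)}} = \frac{52}{4012} + \frac{\left(-2635\right) \frac{1}{-1179}}{\frac{1}{2} \left(-10\right)^{2} \frac{1}{1 - 10}} = 52 \cdot \frac{1}{4012} + \frac{\left(-2635\right) \left(- \frac{1}{1179}\right)}{\frac{1}{2} \cdot 100 \frac{1}{-9}} = \frac{13}{1003} + \frac{2635}{1179 \cdot \frac{1}{2} \cdot 100 \left(- \frac{1}{9}\right)} = \frac{13}{1003} + \frac{2635}{1179 \left(- \frac{50}{9}\right)} = \frac{13}{1003} + \frac{2635}{1179} \left(- \frac{9}{50}\right) = \frac{13}{1003} - \frac{527}{1310} = - \frac{511551}{1313930}$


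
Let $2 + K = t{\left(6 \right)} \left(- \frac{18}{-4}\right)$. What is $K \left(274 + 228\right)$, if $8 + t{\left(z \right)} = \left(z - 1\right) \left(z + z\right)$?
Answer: $116464$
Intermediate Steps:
$t{\left(z \right)} = -8 + 2 z \left(-1 + z\right)$ ($t{\left(z \right)} = -8 + \left(z - 1\right) \left(z + z\right) = -8 + \left(-1 + z\right) 2 z = -8 + 2 z \left(-1 + z\right)$)
$K = 232$ ($K = -2 + \left(-8 - 12 + 2 \cdot 6^{2}\right) \left(- \frac{18}{-4}\right) = -2 + \left(-8 - 12 + 2 \cdot 36\right) \left(\left(-18\right) \left(- \frac{1}{4}\right)\right) = -2 + \left(-8 - 12 + 72\right) \frac{9}{2} = -2 + 52 \cdot \frac{9}{2} = -2 + 234 = 232$)
$K \left(274 + 228\right) = 232 \left(274 + 228\right) = 232 \cdot 502 = 116464$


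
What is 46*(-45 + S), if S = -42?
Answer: -4002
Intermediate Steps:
46*(-45 + S) = 46*(-45 - 42) = 46*(-87) = -4002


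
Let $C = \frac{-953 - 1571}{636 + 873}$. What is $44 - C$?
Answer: $\frac{68920}{1509} \approx 45.673$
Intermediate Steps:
$C = - \frac{2524}{1509} \approx -1.6726$
$44 - C = 44 - - \frac{2524}{1509} = 44 + \frac{2524}{1509} = \frac{68920}{1509}$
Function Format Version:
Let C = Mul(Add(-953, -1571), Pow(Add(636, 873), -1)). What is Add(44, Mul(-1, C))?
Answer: Rational(68920, 1509) ≈ 45.673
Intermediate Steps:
C = Rational(-2524, 1509) (C = Mul(-2524, Pow(1509, -1)) = Mul(-2524, Rational(1, 1509)) = Rational(-2524, 1509) ≈ -1.6726)
Add(44, Mul(-1, C)) = Add(44, Mul(-1, Rational(-2524, 1509))) = Add(44, Rational(2524, 1509)) = Rational(68920, 1509)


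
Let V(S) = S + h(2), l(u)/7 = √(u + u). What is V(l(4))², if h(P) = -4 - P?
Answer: 428 - 168*√2 ≈ 190.41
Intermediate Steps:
l(u) = 7*√2*√u (l(u) = 7*√(u + u) = 7*√(2*u) = 7*(√2*√u) = 7*√2*√u)
V(S) = -6 + S (V(S) = S + (-4 - 1*2) = S + (-4 - 2) = S - 6 = -6 + S)
V(l(4))² = (-6 + 7*√2*√4)² = (-6 + 7*√2*2)² = (-6 + 14*√2)²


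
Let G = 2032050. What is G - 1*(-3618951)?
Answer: 5651001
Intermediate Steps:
G - 1*(-3618951) = 2032050 - 1*(-3618951) = 2032050 + 3618951 = 5651001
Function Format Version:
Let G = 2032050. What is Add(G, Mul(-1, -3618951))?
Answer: 5651001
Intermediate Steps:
Add(G, Mul(-1, -3618951)) = Add(2032050, Mul(-1, -3618951)) = Add(2032050, 3618951) = 5651001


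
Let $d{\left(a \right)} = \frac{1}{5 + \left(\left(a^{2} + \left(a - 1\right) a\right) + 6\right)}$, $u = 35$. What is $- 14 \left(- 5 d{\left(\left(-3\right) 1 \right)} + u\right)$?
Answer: $- \frac{7805}{16} \approx -487.81$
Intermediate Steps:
$d{\left(a \right)} = \frac{1}{11 + a^{2} + a \left(-1 + a\right)}$ ($d{\left(a \right)} = \frac{1}{5 + \left(\left(a^{2} + \left(-1 + a\right) a\right) + 6\right)} = \frac{1}{5 + \left(\left(a^{2} + a \left(-1 + a\right)\right) + 6\right)} = \frac{1}{5 + \left(6 + a^{2} + a \left(-1 + a\right)\right)} = \frac{1}{11 + a^{2} + a \left(-1 + a\right)}$)
$- 14 \left(- 5 d{\left(\left(-3\right) 1 \right)} + u\right) = - 14 \left(- \frac{5}{11 - \left(-3\right) 1 + 2 \left(\left(-3\right) 1\right)^{2}} + 35\right) = - 14 \left(- \frac{5}{11 - -3 + 2 \left(-3\right)^{2}} + 35\right) = - 14 \left(- \frac{5}{11 + 3 + 2 \cdot 9} + 35\right) = - 14 \left(- \frac{5}{11 + 3 + 18} + 35\right) = - 14 \left(- \frac{5}{32} + 35\right) = - \frac{14 \cdot 1115}{32} = \left(-1\right) \frac{7805}{16} = - \frac{7805}{16}$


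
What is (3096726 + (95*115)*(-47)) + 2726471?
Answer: 5309722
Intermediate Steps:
(3096726 + (95*115)*(-47)) + 2726471 = (3096726 + 10925*(-47)) + 2726471 = (3096726 - 513475) + 2726471 = 2583251 + 2726471 = 5309722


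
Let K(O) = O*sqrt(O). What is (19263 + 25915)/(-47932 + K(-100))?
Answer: -270683987/287309578 + 2823625*I/143654789 ≈ -0.94213 + 0.019656*I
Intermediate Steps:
K(O) = O**(3/2)
(19263 + 25915)/(-47932 + K(-100)) = (19263 + 25915)/(-47932 + (-100)**(3/2)) = 45178/(-47932 - 1000*I) = 45178*((-47932 + 1000*I)/2298476624) = 22589*(-47932 + 1000*I)/1149238312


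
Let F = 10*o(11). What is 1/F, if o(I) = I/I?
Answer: ⅒ ≈ 0.10000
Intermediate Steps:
o(I) = 1
F = 10 (F = 10*1 = 10)
1/F = 1/10 = ⅒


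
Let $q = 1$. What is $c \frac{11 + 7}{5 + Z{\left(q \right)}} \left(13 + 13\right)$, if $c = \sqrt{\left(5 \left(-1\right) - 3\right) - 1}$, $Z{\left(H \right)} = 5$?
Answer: $\frac{702 i}{5} \approx 140.4 i$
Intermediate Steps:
$c = 3 i$ ($c = \sqrt{\left(-5 - 3\right) - 1} = \sqrt{-8 - 1} = \sqrt{-9} = 3 i \approx 3.0 i$)
$c \frac{11 + 7}{5 + Z{\left(q \right)}} \left(13 + 13\right) = 3 i \frac{11 + 7}{5 + 5} \left(13 + 13\right) = 3 i \frac{18}{10} \cdot 26 = 3 i 18 \cdot \frac{1}{10} \cdot 26 = 3 i \frac{9}{5} \cdot 26 = 3 i \frac{234}{5} = \frac{702 i}{5}$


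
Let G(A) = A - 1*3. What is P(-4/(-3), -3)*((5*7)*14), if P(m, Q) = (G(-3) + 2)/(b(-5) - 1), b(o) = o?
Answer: 980/3 ≈ 326.67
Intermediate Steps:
G(A) = -3 + A (G(A) = A - 3 = -3 + A)
P(m, Q) = 2/3 (P(m, Q) = ((-3 - 3) + 2)/(-5 - 1) = (-6 + 2)/(-6) = -4*(-1/6) = 2/3)
P(-4/(-3), -3)*((5*7)*14) = 2*((5*7)*14)/3 = 2*(35*14)/3 = (2/3)*490 = 980/3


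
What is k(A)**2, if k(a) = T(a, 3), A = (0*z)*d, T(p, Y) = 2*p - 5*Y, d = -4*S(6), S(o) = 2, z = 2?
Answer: 225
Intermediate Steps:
d = -8 (d = -4*2 = -8)
T(p, Y) = -5*Y + 2*p
A = 0 (A = (0*2)*(-8) = 0*(-8) = 0)
k(a) = -15 + 2*a (k(a) = -5*3 + 2*a = -15 + 2*a)
k(A)**2 = (-15 + 2*0)**2 = (-15 + 0)**2 = (-15)**2 = 225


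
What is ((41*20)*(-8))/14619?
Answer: -6560/14619 ≈ -0.44873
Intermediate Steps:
((41*20)*(-8))/14619 = (820*(-8))*(1/14619) = -6560*1/14619 = -6560/14619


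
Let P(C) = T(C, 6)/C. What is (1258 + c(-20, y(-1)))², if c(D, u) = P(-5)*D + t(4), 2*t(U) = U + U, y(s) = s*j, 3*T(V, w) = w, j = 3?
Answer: 1612900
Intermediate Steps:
T(V, w) = w/3
y(s) = 3*s (y(s) = s*3 = 3*s)
P(C) = 2/C (P(C) = ((⅓)*6)/C = 2/C)
t(U) = U (t(U) = (U + U)/2 = (2*U)/2 = U)
c(D, u) = 4 - 2*D/5 (c(D, u) = (2/(-5))*D + 4 = (2*(-⅕))*D + 4 = -2*D/5 + 4 = 4 - 2*D/5)
(1258 + c(-20, y(-1)))² = (1258 + (4 - ⅖*(-20)))² = (1258 + (4 + 8))² = (1258 + 12)² = 1270² = 1612900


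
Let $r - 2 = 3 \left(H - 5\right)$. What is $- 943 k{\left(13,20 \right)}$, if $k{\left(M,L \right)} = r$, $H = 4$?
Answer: $943$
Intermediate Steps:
$r = -1$ ($r = 2 + 3 \left(4 - 5\right) = 2 + 3 \left(-1\right) = 2 - 3 = -1$)
$k{\left(M,L \right)} = -1$
$- 943 k{\left(13,20 \right)} = \left(-943\right) \left(-1\right) = 943$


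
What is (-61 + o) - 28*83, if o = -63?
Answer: -2448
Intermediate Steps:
(-61 + o) - 28*83 = (-61 - 63) - 28*83 = -124 - 2324 = -2448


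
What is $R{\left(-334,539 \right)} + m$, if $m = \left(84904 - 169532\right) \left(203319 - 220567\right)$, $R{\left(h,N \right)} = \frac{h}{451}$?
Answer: $\frac{658308348210}{451} \approx 1.4597 \cdot 10^{9}$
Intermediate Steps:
$R{\left(h,N \right)} = \frac{h}{451}$ ($R{\left(h,N \right)} = h \frac{1}{451} = \frac{h}{451}$)
$m = 1459663744$ ($m = \left(-84628\right) \left(-17248\right) = 1459663744$)
$R{\left(-334,539 \right)} + m = \frac{1}{451} \left(-334\right) + 1459663744 = - \frac{334}{451} + 1459663744 = \frac{658308348210}{451}$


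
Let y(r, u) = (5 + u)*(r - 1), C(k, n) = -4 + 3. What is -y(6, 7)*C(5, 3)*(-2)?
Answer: -120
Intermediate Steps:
C(k, n) = -1
y(r, u) = (-1 + r)*(5 + u) (y(r, u) = (5 + u)*(-1 + r) = (-1 + r)*(5 + u))
-y(6, 7)*C(5, 3)*(-2) = -(-5 - 1*7 + 5*6 + 6*7)*(-1)*(-2) = -(-5 - 7 + 30 + 42)*(-1)*(-2) = -60*(-1)*(-2) = -(-60)*(-2) = -1*120 = -120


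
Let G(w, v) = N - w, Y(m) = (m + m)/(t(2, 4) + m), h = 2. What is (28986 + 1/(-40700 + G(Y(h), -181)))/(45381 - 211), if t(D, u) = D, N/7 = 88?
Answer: 1161903809/1810639450 ≈ 0.64171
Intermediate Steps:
N = 616 (N = 7*88 = 616)
Y(m) = 2*m/(2 + m) (Y(m) = (m + m)/(2 + m) = (2*m)/(2 + m) = 2*m/(2 + m))
G(w, v) = 616 - w
(28986 + 1/(-40700 + G(Y(h), -181)))/(45381 - 211) = (28986 + 1/(-40700 + (616 - 2*2/(2 + 2))))/(45381 - 211) = (28986 + 1/(-40700 + (616 - 2*2/4)))/45170 = (28986 + 1/(-40700 + (616 - 2*2/4)))*(1/45170) = (28986 + 1/(-40700 + (616 - 1*1)))*(1/45170) = (28986 + 1/(-40700 + (616 - 1)))*(1/45170) = (28986 + 1/(-40700 + 615))*(1/45170) = (28986 + 1/(-40085))*(1/45170) = (28986 - 1/40085)*(1/45170) = (1161903809/40085)*(1/45170) = 1161903809/1810639450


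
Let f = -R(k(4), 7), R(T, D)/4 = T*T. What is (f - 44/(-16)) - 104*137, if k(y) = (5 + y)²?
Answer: -161957/4 ≈ -40489.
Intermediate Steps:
R(T, D) = 4*T² (R(T, D) = 4*(T*T) = 4*T²)
f = -26244 (f = -4*((5 + 4)²)² = -4*(9²)² = -4*81² = -4*6561 = -1*26244 = -26244)
(f - 44/(-16)) - 104*137 = (-26244 - 44/(-16)) - 104*137 = (-26244 - 44*(-1/16)) - 14248 = (-26244 + 11/4) - 14248 = -104965/4 - 14248 = -161957/4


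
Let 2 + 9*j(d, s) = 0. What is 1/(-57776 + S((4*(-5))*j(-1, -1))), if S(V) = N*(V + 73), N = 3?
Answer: -3/172631 ≈ -1.7378e-5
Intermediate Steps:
j(d, s) = -2/9 (j(d, s) = -2/9 + (1/9)*0 = -2/9 + 0 = -2/9)
S(V) = 219 + 3*V (S(V) = 3*(V + 73) = 3*(73 + V) = 219 + 3*V)
1/(-57776 + S((4*(-5))*j(-1, -1))) = 1/(-57776 + (219 + 3*((4*(-5))*(-2/9)))) = 1/(-57776 + (219 + 3*(-20*(-2/9)))) = 1/(-57776 + (219 + 3*(40/9))) = 1/(-57776 + (219 + 40/3)) = 1/(-57776 + 697/3) = 1/(-172631/3) = -3/172631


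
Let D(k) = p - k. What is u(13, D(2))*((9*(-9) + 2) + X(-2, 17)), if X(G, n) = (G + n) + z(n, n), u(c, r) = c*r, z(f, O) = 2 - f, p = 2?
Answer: 0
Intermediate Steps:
D(k) = 2 - k
X(G, n) = 2 + G (X(G, n) = (G + n) + (2 - n) = 2 + G)
u(13, D(2))*((9*(-9) + 2) + X(-2, 17)) = (13*(2 - 1*2))*((9*(-9) + 2) + (2 - 2)) = (13*(2 - 2))*((-81 + 2) + 0) = (13*0)*(-79 + 0) = 0*(-79) = 0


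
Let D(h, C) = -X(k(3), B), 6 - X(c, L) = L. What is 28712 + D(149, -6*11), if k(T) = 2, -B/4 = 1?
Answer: 28702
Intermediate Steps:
B = -4 (B = -4*1 = -4)
X(c, L) = 6 - L
D(h, C) = -10 (D(h, C) = -(6 - 1*(-4)) = -(6 + 4) = -1*10 = -10)
28712 + D(149, -6*11) = 28712 - 10 = 28702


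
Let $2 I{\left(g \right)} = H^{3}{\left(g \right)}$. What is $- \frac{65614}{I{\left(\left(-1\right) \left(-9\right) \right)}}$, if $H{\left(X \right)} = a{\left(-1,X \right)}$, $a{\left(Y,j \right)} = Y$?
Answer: $131228$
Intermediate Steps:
$H{\left(X \right)} = -1$
$I{\left(g \right)} = - \frac{1}{2}$ ($I{\left(g \right)} = \frac{\left(-1\right)^{3}}{2} = \frac{1}{2} \left(-1\right) = - \frac{1}{2}$)
$- \frac{65614}{I{\left(\left(-1\right) \left(-9\right) \right)}} = - \frac{65614}{- \frac{1}{2}} = \left(-65614\right) \left(-2\right) = 131228$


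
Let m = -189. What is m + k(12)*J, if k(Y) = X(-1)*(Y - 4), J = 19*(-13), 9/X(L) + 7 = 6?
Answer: 17595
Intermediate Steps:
X(L) = -9 (X(L) = 9/(-7 + 6) = 9/(-1) = 9*(-1) = -9)
J = -247
k(Y) = 36 - 9*Y (k(Y) = -9*(Y - 4) = -9*(-4 + Y) = 36 - 9*Y)
m + k(12)*J = -189 + (36 - 9*12)*(-247) = -189 + (36 - 108)*(-247) = -189 - 72*(-247) = -189 + 17784 = 17595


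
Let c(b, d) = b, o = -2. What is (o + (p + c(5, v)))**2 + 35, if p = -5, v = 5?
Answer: 39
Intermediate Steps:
(o + (p + c(5, v)))**2 + 35 = (-2 + (-5 + 5))**2 + 35 = (-2 + 0)**2 + 35 = (-2)**2 + 35 = 4 + 35 = 39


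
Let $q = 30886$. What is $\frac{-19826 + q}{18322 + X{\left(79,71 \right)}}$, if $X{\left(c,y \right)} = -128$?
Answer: $\frac{5530}{9097} \approx 0.60789$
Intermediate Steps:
$\frac{-19826 + q}{18322 + X{\left(79,71 \right)}} = \frac{-19826 + 30886}{18322 - 128} = \frac{11060}{18194} = 11060 \cdot \frac{1}{18194} = \frac{5530}{9097}$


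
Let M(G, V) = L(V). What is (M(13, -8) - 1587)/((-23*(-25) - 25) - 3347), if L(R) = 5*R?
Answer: 1627/2797 ≈ 0.58169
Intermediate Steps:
M(G, V) = 5*V
(M(13, -8) - 1587)/((-23*(-25) - 25) - 3347) = (5*(-8) - 1587)/((-23*(-25) - 25) - 3347) = (-40 - 1587)/((575 - 25) - 3347) = -1627/(550 - 3347) = -1627/(-2797) = -1627*(-1/2797) = 1627/2797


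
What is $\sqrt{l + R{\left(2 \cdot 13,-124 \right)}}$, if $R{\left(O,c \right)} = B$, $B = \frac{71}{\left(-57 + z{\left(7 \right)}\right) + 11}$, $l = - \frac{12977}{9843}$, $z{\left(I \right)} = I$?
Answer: $\frac{6 i \sqrt{158626507}}{42653} \approx 1.7717 i$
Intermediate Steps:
$l = - \frac{12977}{9843}$ ($l = \left(-12977\right) \frac{1}{9843} = - \frac{12977}{9843} \approx -1.3184$)
$B = - \frac{71}{39}$ ($B = \frac{71}{\left(-57 + 7\right) + 11} = \frac{71}{-50 + 11} = \frac{71}{-39} = 71 \left(- \frac{1}{39}\right) = - \frac{71}{39} \approx -1.8205$)
$R{\left(O,c \right)} = - \frac{71}{39}$
$\sqrt{l + R{\left(2 \cdot 13,-124 \right)}} = \sqrt{- \frac{12977}{9843} - \frac{71}{39}} = \sqrt{- \frac{133884}{42653}} = \frac{6 i \sqrt{158626507}}{42653}$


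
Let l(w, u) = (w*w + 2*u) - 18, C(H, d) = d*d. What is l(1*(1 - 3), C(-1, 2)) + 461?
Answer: 455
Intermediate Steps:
C(H, d) = d²
l(w, u) = -18 + w² + 2*u (l(w, u) = (w² + 2*u) - 18 = -18 + w² + 2*u)
l(1*(1 - 3), C(-1, 2)) + 461 = (-18 + (1*(1 - 3))² + 2*2²) + 461 = (-18 + (1*(-2))² + 2*4) + 461 = (-18 + (-2)² + 8) + 461 = (-18 + 4 + 8) + 461 = -6 + 461 = 455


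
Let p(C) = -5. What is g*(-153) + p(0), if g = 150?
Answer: -22955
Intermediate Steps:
g*(-153) + p(0) = 150*(-153) - 5 = -22950 - 5 = -22955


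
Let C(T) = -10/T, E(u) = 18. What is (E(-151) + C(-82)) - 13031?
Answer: -533528/41 ≈ -13013.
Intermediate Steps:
(E(-151) + C(-82)) - 13031 = (18 - 10/(-82)) - 13031 = (18 - 10*(-1/82)) - 13031 = (18 + 5/41) - 13031 = 743/41 - 13031 = -533528/41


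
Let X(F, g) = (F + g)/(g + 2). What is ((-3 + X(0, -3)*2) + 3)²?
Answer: 36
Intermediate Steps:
X(F, g) = (F + g)/(2 + g)
((-3 + X(0, -3)*2) + 3)² = ((-3 + ((0 - 3)/(2 - 3))*2) + 3)² = ((-3 + (-3/(-1))*2) + 3)² = ((-3 - 1*(-3)*2) + 3)² = ((-3 + 3*2) + 3)² = ((-3 + 6) + 3)² = (3 + 3)² = 6² = 36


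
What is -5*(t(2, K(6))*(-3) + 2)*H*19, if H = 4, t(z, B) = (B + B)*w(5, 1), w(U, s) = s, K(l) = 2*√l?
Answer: -760 + 4560*√6 ≈ 10410.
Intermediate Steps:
t(z, B) = 2*B (t(z, B) = (B + B)*1 = (2*B)*1 = 2*B)
-5*(t(2, K(6))*(-3) + 2)*H*19 = -5*((2*(2*√6))*(-3) + 2)*4*19 = -5*((4*√6)*(-3) + 2)*4*19 = -5*(-12*√6 + 2)*4*19 = -5*(2 - 12*√6)*4*19 = -5*(8 - 48*√6)*19 = (-40 + 240*√6)*19 = -760 + 4560*√6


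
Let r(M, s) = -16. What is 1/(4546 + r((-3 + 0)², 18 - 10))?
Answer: 1/4530 ≈ 0.00022075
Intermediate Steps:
1/(4546 + r((-3 + 0)², 18 - 10)) = 1/(4546 - 16) = 1/4530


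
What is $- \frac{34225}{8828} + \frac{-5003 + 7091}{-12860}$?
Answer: $- \frac{114641591}{28382020} \approx -4.0392$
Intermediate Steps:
$- \frac{34225}{8828} + \frac{-5003 + 7091}{-12860} = \left(-34225\right) \frac{1}{8828} + 2088 \left(- \frac{1}{12860}\right) = - \frac{34225}{8828} - \frac{522}{3215} = - \frac{114641591}{28382020}$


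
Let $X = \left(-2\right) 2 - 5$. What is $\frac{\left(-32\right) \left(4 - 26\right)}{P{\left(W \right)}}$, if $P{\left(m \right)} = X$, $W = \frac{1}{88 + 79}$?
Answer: $- \frac{704}{9} \approx -78.222$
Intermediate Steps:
$W = \frac{1}{167} \approx 0.005988$
$X = -9$ ($X = -4 - 5 = -9$)
$P{\left(m \right)} = -9$
$\frac{\left(-32\right) \left(4 - 26\right)}{P{\left(W \right)}} = \frac{\left(-32\right) \left(4 - 26\right)}{-9} = \left(-32\right) \left(-22\right) \left(- \frac{1}{9}\right) = 704 \left(- \frac{1}{9}\right) = - \frac{704}{9}$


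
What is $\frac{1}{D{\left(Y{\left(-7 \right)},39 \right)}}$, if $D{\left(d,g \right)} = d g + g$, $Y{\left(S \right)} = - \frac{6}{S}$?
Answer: $\frac{7}{507} \approx 0.013807$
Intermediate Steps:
$D{\left(d,g \right)} = g + d g$
$\frac{1}{D{\left(Y{\left(-7 \right)},39 \right)}} = \frac{1}{39 \left(1 - \frac{6}{-7}\right)} = \frac{1}{39 \left(1 - - \frac{6}{7}\right)} = \frac{1}{39 \left(1 + \frac{6}{7}\right)} = \frac{1}{39 \cdot \frac{13}{7}} = \frac{1}{\frac{507}{7}} = \frac{7}{507}$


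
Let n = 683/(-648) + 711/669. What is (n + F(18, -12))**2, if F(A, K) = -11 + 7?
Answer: 332639409001/20881406016 ≈ 15.930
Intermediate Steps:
F(A, K) = -4
n = 1267/144504 (n = 683*(-1/648) + 711*(1/669) = -683/648 + 237/223 = 1267/144504 ≈ 0.0087679)
(n + F(18, -12))**2 = (1267/144504 - 4)**2 = (-576749/144504)**2 = 332639409001/20881406016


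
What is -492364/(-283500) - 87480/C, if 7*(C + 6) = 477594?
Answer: 640889093/1410270750 ≈ 0.45444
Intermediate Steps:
C = 477552/7 (C = -6 + (⅐)*477594 = -6 + 477594/7 = 477552/7 ≈ 68222.)
-492364/(-283500) - 87480/C = -492364/(-283500) - 87480/477552/7 = -492364*(-1/283500) - 87480*7/477552 = 123091/70875 - 25515/19898 = 640889093/1410270750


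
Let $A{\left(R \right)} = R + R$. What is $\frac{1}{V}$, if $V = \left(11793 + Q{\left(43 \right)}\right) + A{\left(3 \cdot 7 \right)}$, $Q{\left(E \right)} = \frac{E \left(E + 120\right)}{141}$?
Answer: $\frac{141}{1675744} \approx 8.4142 \cdot 10^{-5}$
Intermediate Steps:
$Q{\left(E \right)} = \frac{E \left(120 + E\right)}{141}$ ($Q{\left(E \right)} = E \left(120 + E\right) \frac{1}{141} = \frac{E \left(120 + E\right)}{141}$)
$A{\left(R \right)} = 2 R$
$V = \frac{1675744}{141}$ ($V = \left(11793 + \frac{1}{141} \cdot 43 \left(120 + 43\right)\right) + 2 \cdot 3 \cdot 7 = \left(11793 + \frac{1}{141} \cdot 43 \cdot 163\right) + 2 \cdot 21 = \left(11793 + \frac{7009}{141}\right) + 42 = \frac{1669822}{141} + 42 = \frac{1675744}{141} \approx 11885.0$)
$\frac{1}{V} = \frac{1}{\frac{1675744}{141}} = \frac{141}{1675744}$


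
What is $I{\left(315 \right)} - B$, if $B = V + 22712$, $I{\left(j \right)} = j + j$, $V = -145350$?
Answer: $123268$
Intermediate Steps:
$I{\left(j \right)} = 2 j$
$B = -122638$ ($B = -145350 + 22712 = -122638$)
$I{\left(315 \right)} - B = 2 \cdot 315 - -122638 = 630 + 122638 = 123268$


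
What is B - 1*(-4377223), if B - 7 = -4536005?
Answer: -158775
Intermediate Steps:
B = -4535998 (B = 7 - 4536005 = -4535998)
B - 1*(-4377223) = -4535998 - 1*(-4377223) = -4535998 + 4377223 = -158775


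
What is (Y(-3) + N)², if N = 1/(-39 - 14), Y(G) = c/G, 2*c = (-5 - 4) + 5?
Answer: 10609/25281 ≈ 0.41964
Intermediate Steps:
c = -2 (c = ((-5 - 4) + 5)/2 = (-9 + 5)/2 = (½)*(-4) = -2)
Y(G) = -2/G
N = -1/53 (N = 1/(-53) = -1/53 ≈ -0.018868)
(Y(-3) + N)² = (-2/(-3) - 1/53)² = (-2*(-⅓) - 1/53)² = (⅔ - 1/53)² = (103/159)² = 10609/25281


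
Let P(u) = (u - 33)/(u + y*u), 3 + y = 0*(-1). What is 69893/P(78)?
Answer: -3634436/15 ≈ -2.4230e+5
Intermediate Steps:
y = -3 (y = -3 + 0*(-1) = -3 + 0 = -3)
P(u) = -(-33 + u)/(2*u) (P(u) = (u - 33)/(u - 3*u) = (-33 + u)/((-2*u)) = (-33 + u)*(-1/(2*u)) = -(-33 + u)/(2*u))
69893/P(78) = 69893/(((½)*(33 - 1*78)/78)) = 69893/(((½)*(1/78)*(33 - 78))) = 69893/(((½)*(1/78)*(-45))) = 69893/(-15/52) = 69893*(-52/15) = -3634436/15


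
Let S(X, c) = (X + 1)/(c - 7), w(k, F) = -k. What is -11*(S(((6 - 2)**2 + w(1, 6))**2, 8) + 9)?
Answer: -2585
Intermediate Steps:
S(X, c) = (1 + X)/(-7 + c)
-11*(S(((6 - 2)**2 + w(1, 6))**2, 8) + 9) = -11*((1 + ((6 - 2)**2 - 1*1)**2)/(-7 + 8) + 9) = -11*((1 + (4**2 - 1)**2)/1 + 9) = -11*(1*(1 + (16 - 1)**2) + 9) = -11*(1*(1 + 15**2) + 9) = -11*(1*(1 + 225) + 9) = -11*(1*226 + 9) = -11*(226 + 9) = -11*235 = -2585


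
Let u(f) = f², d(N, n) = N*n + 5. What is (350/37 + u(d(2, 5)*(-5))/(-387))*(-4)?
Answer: 32300/1591 ≈ 20.302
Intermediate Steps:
d(N, n) = 5 + N*n
(350/37 + u(d(2, 5)*(-5))/(-387))*(-4) = (350/37 + ((5 + 2*5)*(-5))²/(-387))*(-4) = (350*(1/37) + ((5 + 10)*(-5))²*(-1/387))*(-4) = (350/37 + (15*(-5))²*(-1/387))*(-4) = (350/37 + (-75)²*(-1/387))*(-4) = (350/37 + 5625*(-1/387))*(-4) = (350/37 - 625/43)*(-4) = -8075/1591*(-4) = 32300/1591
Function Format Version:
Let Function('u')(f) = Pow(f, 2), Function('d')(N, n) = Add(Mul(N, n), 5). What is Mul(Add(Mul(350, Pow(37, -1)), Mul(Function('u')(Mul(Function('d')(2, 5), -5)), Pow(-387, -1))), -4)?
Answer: Rational(32300, 1591) ≈ 20.302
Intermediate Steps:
Function('d')(N, n) = Add(5, Mul(N, n))
Mul(Add(Mul(350, Pow(37, -1)), Mul(Function('u')(Mul(Function('d')(2, 5), -5)), Pow(-387, -1))), -4) = Mul(Add(Mul(350, Pow(37, -1)), Mul(Pow(Mul(Add(5, Mul(2, 5)), -5), 2), Pow(-387, -1))), -4) = Mul(Add(Mul(350, Rational(1, 37)), Mul(Pow(Mul(Add(5, 10), -5), 2), Rational(-1, 387))), -4) = Mul(Add(Rational(350, 37), Mul(Pow(Mul(15, -5), 2), Rational(-1, 387))), -4) = Mul(Add(Rational(350, 37), Mul(Pow(-75, 2), Rational(-1, 387))), -4) = Mul(Add(Rational(350, 37), Mul(5625, Rational(-1, 387))), -4) = Mul(Add(Rational(350, 37), Rational(-625, 43)), -4) = Mul(Rational(-8075, 1591), -4) = Rational(32300, 1591)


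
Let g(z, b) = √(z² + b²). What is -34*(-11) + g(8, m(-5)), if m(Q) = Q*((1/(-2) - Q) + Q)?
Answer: 374 + √281/2 ≈ 382.38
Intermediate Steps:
m(Q) = -Q/2 (m(Q) = Q*((-½ - Q) + Q) = Q*(-½) = -Q/2)
g(z, b) = √(b² + z²)
-34*(-11) + g(8, m(-5)) = -34*(-11) + √((-½*(-5))² + 8²) = 374 + √((5/2)² + 64) = 374 + √(25/4 + 64) = 374 + √(281/4) = 374 + √281/2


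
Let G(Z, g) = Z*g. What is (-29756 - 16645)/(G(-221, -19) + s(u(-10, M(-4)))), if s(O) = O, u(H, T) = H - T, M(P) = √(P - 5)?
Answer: -194373789/17547730 - 139203*I/17547730 ≈ -11.077 - 0.0079328*I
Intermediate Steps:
M(P) = √(-5 + P)
(-29756 - 16645)/(G(-221, -19) + s(u(-10, M(-4)))) = (-29756 - 16645)/(-221*(-19) + (-10 - √(-5 - 4))) = -46401/(4199 + (-10 - √(-9))) = -46401/(4199 + (-10 - 3*I)) = -46401*(4189 + 3*I)/17547730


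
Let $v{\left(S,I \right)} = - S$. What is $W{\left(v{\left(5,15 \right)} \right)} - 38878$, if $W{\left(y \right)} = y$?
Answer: $-38883$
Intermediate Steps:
$W{\left(v{\left(5,15 \right)} \right)} - 38878 = \left(-1\right) 5 - 38878 = -5 - 38878 = -38883$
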